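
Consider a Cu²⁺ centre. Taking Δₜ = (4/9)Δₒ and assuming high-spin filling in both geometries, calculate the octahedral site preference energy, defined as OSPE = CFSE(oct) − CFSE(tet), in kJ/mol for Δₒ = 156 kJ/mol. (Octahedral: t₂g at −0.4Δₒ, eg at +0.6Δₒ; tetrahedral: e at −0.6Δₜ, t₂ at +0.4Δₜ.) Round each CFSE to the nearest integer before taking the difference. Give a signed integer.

-66

Group 11 minus oxidation state +2 gives a d⁹ configuration for Cu²⁺.
In an octahedral site d⁹ (HS) is t₂g⁶ eg³, giving CFSE(oct) = -0.6Δₒ = -94 kJ/mol.
Tetrahedral e⁴ t₂⁵ gives -0.4Δₜ = -0.4 × (4/9) × 156 = -28 kJ/mol.
OSPE = -94 − (-28) = -66 kJ/mol.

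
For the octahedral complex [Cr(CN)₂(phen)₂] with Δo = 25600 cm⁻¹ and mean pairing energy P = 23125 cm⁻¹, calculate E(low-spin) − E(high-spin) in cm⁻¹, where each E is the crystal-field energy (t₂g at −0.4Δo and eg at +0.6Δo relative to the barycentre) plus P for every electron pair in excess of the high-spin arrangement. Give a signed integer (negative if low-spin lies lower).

-2475

Ligand charges: 2×(-1) from CN⁻ and 2×(+0) from phen sum to -2; with overall charge +0, Cr is +2.
Group 6 minus oxidation state +2 gives a d⁴ configuration for Cr²⁺.
High-spin d⁴ fills as t₂g³ eg¹ with CFSE 3(−0.4) + 1(+0.6) = -0.6Δo = -15360 cm⁻¹.
For low-spin the configuration is t₂g⁴ eg⁰: orbital energy -1.6 × 25600 = -40960 cm⁻¹, and 1 additional pair relative to high-spin adds 23125 cm⁻¹, giving -17835 cm⁻¹.
The difference is -17835 − (-15360) = -2475 cm⁻¹, so low-spin lies lower.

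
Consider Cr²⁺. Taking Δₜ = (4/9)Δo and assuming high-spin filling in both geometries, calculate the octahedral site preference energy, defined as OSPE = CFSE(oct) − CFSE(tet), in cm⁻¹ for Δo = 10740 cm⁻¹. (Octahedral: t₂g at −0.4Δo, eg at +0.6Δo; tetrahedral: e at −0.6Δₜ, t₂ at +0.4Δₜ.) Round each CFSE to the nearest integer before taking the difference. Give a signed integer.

Cr sits in group 6; removing 2 electrons leaves Cr²⁺ with 6 − 2 = 4 d electrons.
Octahedral high-spin t2g^3 e_g^1: CFSE = -0.6 × 10740 = -6444 cm⁻¹.
Tetrahedral e^2 t2^2 gives -0.4Δₜ = -0.4 × (4/9) × 10740 = -1909 cm⁻¹.
OSPE = CFSE(oct) − CFSE(tet) = -6444 − (-1909) = -4535 cm⁻¹.

-4535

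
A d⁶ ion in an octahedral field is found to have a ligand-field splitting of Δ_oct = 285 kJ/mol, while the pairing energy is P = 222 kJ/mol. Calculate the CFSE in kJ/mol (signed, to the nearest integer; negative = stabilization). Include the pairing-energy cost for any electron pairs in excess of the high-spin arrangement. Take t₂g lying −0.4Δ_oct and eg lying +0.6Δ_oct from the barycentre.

-240

Here Δ_oct > P (285 > 222), so the low-spin state is favoured.
That gives t₂g⁶ eg⁰.
Orbital CFSE = -2.4Δ_oct = -2.4 × 285 = -684 kJ/mol.
Excess pairs vs high-spin: 3 − 1 = 2; pairing cost = +444 kJ/mol.
Net CFSE = -684 + 444 = -240 kJ/mol.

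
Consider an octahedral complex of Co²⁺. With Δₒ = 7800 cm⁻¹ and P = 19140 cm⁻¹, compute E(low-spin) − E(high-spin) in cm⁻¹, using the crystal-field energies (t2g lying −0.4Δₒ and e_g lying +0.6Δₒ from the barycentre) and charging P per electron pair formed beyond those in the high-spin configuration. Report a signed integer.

11340

Co is in group 9, so Co²⁺ is d⁷ (9 − 2 = 7).
High-spin d⁷ fills as t2g^5 e_g^2 with CFSE 5(−0.4) + 2(+0.6) = -0.8Δₒ = -6240 cm⁻¹.
Low-spin: t2g^6 e_g^1, orbital CFSE = -1.8Δₒ = -14040 cm⁻¹; plus 1 excess pair × P = +19140 cm⁻¹; total 5100 cm⁻¹.
The difference is 5100 − (-6240) = 11340 cm⁻¹, so high-spin lies lower.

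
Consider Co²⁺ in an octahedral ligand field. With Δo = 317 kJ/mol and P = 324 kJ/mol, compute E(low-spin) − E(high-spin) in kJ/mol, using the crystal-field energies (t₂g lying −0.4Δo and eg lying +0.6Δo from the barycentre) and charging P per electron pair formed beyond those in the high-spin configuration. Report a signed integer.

7

Group 9 minus oxidation state +2 gives a d⁷ configuration for Co²⁺.
In the high-spin limit (t₂g⁵ eg²) the orbital term is -0.8Δo = -254 kJ/mol, with no excess pairing.
Low-spin t₂g⁶ eg¹ gives -1.8Δo = -571 kJ/mol, but forming 1 extra pair costs 1P = 324 kJ/mol, so E(LS) = -571 + 324 = -247 kJ/mol.
The difference is -247 − (-254) = 7 kJ/mol, so high-spin lies lower.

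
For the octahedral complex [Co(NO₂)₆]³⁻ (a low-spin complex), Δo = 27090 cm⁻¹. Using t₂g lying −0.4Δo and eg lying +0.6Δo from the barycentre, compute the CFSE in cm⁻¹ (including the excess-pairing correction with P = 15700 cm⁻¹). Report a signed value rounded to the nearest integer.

-33616

Each NO₂⁻ contributes -1; 6 × (-1) = -6. With overall charge -3, Co is in the +3 oxidation state.
Group 9 minus oxidation state +3 gives a d⁶ configuration for Co³⁺.
The d⁶ electrons fill as t₂g⁶ eg⁰.
CFSE(orbital) = 6×(-0.4Δo) + 0×(0.6Δo) = -2.4Δo; with Δo = 27090 cm⁻¹ that is -65016 cm⁻¹.
High-spin d⁶ would be t₂g⁴ eg² with 1 pair; low-spin has 3, so 2 excess pairs cost +2P = +31400 cm⁻¹.
Net CFSE = -65016 + 31400 = -33616 cm⁻¹.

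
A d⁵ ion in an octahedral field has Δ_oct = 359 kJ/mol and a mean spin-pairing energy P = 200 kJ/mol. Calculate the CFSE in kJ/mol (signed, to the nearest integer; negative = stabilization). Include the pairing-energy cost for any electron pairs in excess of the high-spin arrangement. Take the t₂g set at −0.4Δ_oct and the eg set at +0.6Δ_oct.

Since Δ_oct = 359 kJ/mol > P = 200 kJ/mol, the complex adopts the low-spin configuration.
Filling d⁵ accordingly: t₂g⁵ eg⁰.
Orbital CFSE = -2.0Δ_oct = -2.0 × 359 = -718 kJ/mol.
Excess pairs vs high-spin: 2 − 0 = 2; pairing cost = +400 kJ/mol.
Net CFSE = -718 + 400 = -318 kJ/mol.

-318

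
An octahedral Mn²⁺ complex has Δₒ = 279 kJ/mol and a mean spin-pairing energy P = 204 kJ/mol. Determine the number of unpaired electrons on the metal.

1

Mn is in group 7, so Mn²⁺ is d⁵ (7 − 2 = 5).
Δₒ > P, so pairing is preferred: the ground state is low-spin.
That gives t₂g⁵ eg⁰.
Unpaired electrons: 1.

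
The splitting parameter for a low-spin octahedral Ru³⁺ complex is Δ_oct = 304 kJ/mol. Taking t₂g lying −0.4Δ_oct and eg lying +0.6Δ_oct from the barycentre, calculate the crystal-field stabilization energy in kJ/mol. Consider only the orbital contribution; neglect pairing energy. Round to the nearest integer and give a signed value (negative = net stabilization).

Ru is in group 8, so Ru³⁺ is d⁵ (8 − 3 = 5).
The d⁵ electrons fill as t₂g⁵ eg⁰.
CFSE(orbital) = 5×(-0.4Δ_oct) + 0×(0.6Δ_oct) = -2.0Δ_oct; with Δ_oct = 304 kJ/mol that is -608 kJ/mol.

-608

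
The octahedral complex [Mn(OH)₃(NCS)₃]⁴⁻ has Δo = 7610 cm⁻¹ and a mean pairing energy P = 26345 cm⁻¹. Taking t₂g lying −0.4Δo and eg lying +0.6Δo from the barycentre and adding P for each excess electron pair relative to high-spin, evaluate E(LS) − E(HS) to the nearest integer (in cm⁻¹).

Ligand charges: 3×(-1) from OH⁻ and 3×(-1) from NCS⁻ sum to -6; with overall charge -4, Mn is +2.
Mn sits in group 7; removing 2 electrons leaves Mn²⁺ with 7 − 2 = 5 d electrons.
High-spin d⁵ fills as t₂g³ eg² with CFSE 3(−0.4) + 2(+0.6) = 0.0Δo = 0 cm⁻¹.
For low-spin the configuration is t₂g⁵ eg⁰: orbital energy -2.0 × 7610 = -15220 cm⁻¹, and 2 additional pairs relative to high-spin add 52690 cm⁻¹, giving 37470 cm⁻¹.
Thus E(LS) − E(HS) = 37470 cm⁻¹.

37470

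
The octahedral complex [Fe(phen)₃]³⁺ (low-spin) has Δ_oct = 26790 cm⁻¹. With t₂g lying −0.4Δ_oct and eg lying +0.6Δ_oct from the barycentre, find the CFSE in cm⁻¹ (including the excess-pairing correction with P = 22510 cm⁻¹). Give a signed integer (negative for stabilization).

phen is neutral, so the +3 overall charge sits on Fe: oxidation state +3.
Fe³⁺: group 8, so d-count = 8 − 3 = 5.
Configuration: t₂g⁵ eg⁰.
Orbital CFSE = 5(-0.4) + 0(0.6) = -2.0Δ_oct = -2.0 × 26790 = -53580 cm⁻¹.
Relative to high-spin t₂g³ eg² (0 paired), the low-spin configuration has 2 additional pairs, contributing +2 × 22510 = +45020 cm⁻¹.
Combining: -53580 + 45020 = -8560 cm⁻¹.

-8560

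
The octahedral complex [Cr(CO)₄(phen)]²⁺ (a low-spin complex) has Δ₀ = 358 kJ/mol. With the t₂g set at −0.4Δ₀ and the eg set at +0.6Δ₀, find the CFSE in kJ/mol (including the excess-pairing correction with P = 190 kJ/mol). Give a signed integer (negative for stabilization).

-383

Ligand charges: 4×(+0) from CO and 1×(+0) from phen sum to +0; with overall charge +2, Cr is +2.
Cr is in group 6, so Cr²⁺ is d⁴ (6 − 2 = 4).
Electron filling gives t₂g⁴ eg⁰.
CFSE(orbital) = 4×(-0.4Δ₀) + 0×(0.6Δ₀) = -1.6Δ₀; with Δ₀ = 358 kJ/mol that is -573 kJ/mol.
Relative to high-spin t₂g³ eg¹ (0 paired), the low-spin configuration has 1 additional pair, contributing +1 × 190 = +190 kJ/mol.
Combining: -573 + 190 = -383 kJ/mol.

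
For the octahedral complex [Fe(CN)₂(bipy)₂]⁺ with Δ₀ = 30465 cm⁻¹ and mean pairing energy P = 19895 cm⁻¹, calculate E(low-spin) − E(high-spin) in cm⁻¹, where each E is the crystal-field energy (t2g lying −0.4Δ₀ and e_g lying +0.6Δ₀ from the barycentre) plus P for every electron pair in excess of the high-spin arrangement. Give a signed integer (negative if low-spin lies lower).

-21140

Ligand charges: 2×(-1) from CN⁻ and 2×(+0) from bipy sum to -2; with overall charge +1, Fe is +3.
Fe is in group 8, so Fe³⁺ is d⁵ (8 − 3 = 5).
In the high-spin limit (t2g^3 e_g^2) the orbital term is 0.0Δ₀ = 0 cm⁻¹, with no excess pairing.
Low-spin t2g^5 e_g^0 gives -2.0Δ₀ = -60930 cm⁻¹, but forming 2 extra pairs costs 2P = 39790 cm⁻¹, so E(LS) = -60930 + 39790 = -21140 cm⁻¹.
The difference is -21140 − (0) = -21140 cm⁻¹, so low-spin lies lower.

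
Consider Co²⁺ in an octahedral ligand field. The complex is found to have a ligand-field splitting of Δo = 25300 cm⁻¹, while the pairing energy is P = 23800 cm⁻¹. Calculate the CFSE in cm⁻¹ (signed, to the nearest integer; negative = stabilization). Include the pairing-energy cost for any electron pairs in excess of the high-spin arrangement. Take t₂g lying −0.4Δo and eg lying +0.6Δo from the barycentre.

Group 9 minus oxidation state +2 gives a d⁷ configuration for Co²⁺.
With Δo > P the complex is low-spin.
Filling d⁷ accordingly: t₂g⁶ eg¹.
Orbital CFSE = -1.8Δo = -1.8 × 25300 = -45540 cm⁻¹.
Excess pairs vs high-spin: 3 − 2 = 1; pairing cost = +23800 cm⁻¹.
Net CFSE = -45540 + 23800 = -21740 cm⁻¹.

-21740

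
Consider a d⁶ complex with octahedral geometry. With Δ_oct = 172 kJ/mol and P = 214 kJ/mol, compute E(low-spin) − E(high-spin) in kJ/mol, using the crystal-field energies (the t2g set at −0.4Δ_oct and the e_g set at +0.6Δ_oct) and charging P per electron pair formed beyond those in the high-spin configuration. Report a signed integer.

84

In the high-spin limit (t2g^4 e_g^2) the orbital term is -0.4Δ_oct = -69 kJ/mol, with no excess pairing.
Low-spin: t2g^6 e_g^0, orbital CFSE = -2.4Δ_oct = -413 kJ/mol; plus 2 excess pairs × P = +428 kJ/mol; total 15 kJ/mol.
Thus E(LS) − E(HS) = 84 kJ/mol.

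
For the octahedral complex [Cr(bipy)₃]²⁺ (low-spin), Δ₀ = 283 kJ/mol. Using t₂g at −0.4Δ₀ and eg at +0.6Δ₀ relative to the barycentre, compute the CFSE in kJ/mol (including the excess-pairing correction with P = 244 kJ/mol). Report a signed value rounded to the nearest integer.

-209

bipy is neutral, so the +2 overall charge sits on Cr: oxidation state +2.
Cr sits in group 6; removing 2 electrons leaves Cr²⁺ with 6 − 2 = 4 d electrons.
Configuration: t₂g⁴ eg⁰.
CFSE(orbital) = 4×(-0.4Δ₀) + 0×(0.6Δ₀) = -1.6Δ₀; with Δ₀ = 283 kJ/mol that is -453 kJ/mol.
Pairing penalty: 1 pair vs 0 in the high-spin reference → 1 extra × P = 244 kJ/mol.
Net CFSE = -453 + 244 = -209 kJ/mol.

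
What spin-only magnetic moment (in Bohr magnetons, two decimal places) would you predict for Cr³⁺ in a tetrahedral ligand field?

Cr sits in group 6; removing 3 electrons leaves Cr³⁺ with 6 − 3 = 3 d electrons.
With tetrahedral geometry the complex is necessarily high-spin.
Configuration: e² t₂¹ → 3 unpaired electrons.
μ(spin-only) = √[3(3+2)] = √15 ≈ 3.87 Bohr magnetons.

3.87 Bohr magnetons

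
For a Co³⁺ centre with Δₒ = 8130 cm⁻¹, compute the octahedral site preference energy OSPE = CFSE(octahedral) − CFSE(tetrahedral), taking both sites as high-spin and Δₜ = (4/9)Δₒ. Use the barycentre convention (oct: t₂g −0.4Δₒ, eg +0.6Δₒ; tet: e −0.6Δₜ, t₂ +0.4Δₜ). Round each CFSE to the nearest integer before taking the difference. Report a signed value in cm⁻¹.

-1084

Co is in group 9, so Co³⁺ is d⁶ (9 − 3 = 6).
Octahedral high-spin t2g^4 e_g^2: CFSE = -0.4 × 8130 = -3252 cm⁻¹.
In a tetrahedral site the filling is e^3 t2^3: CFSE(tet) = -0.6Δₜ = -0.6 × (4/9)(8130) = -2168 cm⁻¹.
OSPE = CFSE(oct) − CFSE(tet) = -3252 − (-2168) = -1084 cm⁻¹.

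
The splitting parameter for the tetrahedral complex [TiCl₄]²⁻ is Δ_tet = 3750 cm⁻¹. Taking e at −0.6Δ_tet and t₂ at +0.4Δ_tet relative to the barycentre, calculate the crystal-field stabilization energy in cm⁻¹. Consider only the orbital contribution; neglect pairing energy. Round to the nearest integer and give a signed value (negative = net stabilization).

-4500

Each Cl⁻ contributes -1; 4 × (-1) = -4. With overall charge -2, Ti is in the +2 oxidation state.
Ti is in group 4, so Ti²⁺ is d² (4 − 2 = 2).
With tetrahedral geometry the complex is necessarily high-spin.
Electron filling gives e² t₂⁰.
CFSE(orbital) = 2×(-0.6Δ_tet) + 0×(0.4Δ_tet) = -1.2Δ_tet; with Δ_tet = 3750 cm⁻¹ that is -4500 cm⁻¹.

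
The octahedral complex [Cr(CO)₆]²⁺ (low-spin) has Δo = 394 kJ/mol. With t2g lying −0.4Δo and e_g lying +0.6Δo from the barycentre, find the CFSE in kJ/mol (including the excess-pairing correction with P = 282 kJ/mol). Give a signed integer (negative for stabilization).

-348

CO is neutral, so the +2 overall charge sits on Cr: oxidation state +2.
Cr sits in group 6; removing 2 electrons leaves Cr²⁺ with 6 − 2 = 4 d electrons.
Configuration: t2g^4 e_g^0.
Orbital CFSE = 4(-0.4) + 0(0.6) = -1.6Δo = -1.6 × 394 = -630 kJ/mol.
Pairing penalty: 1 pair vs 0 in the high-spin reference → 1 extra × P = 282 kJ/mol.
Net CFSE = -630 + 282 = -348 kJ/mol.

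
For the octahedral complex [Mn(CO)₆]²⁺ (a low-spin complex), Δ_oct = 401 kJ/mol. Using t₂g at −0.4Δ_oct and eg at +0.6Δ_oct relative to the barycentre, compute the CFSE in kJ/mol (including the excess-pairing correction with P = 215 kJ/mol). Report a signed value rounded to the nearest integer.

-372

CO is neutral, so the +2 overall charge sits on Mn: oxidation state +2.
Mn sits in group 7; removing 2 electrons leaves Mn²⁺ with 7 − 2 = 5 d electrons.
Electron filling gives t₂g⁵ eg⁰.
The orbital stabilization is -2.0Δ_oct = -2.0 × 401 = -802 kJ/mol.
Relative to high-spin t₂g³ eg² (0 paired), the low-spin configuration has 2 additional pairs, contributing +2 × 215 = +430 kJ/mol.
Net CFSE = -802 + 430 = -372 kJ/mol.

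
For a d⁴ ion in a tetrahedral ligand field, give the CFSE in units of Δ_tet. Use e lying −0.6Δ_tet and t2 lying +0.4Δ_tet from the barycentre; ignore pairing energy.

-0.4 Δ_tet

With tetrahedral geometry the complex is necessarily high-spin.
Configuration: e^2 t2^2.
CFSE = 2(-0.6Δ_tet) + 2(0.4Δ_tet) = -1.2Δ_tet + 0.8Δ_tet = -0.4Δ_tet.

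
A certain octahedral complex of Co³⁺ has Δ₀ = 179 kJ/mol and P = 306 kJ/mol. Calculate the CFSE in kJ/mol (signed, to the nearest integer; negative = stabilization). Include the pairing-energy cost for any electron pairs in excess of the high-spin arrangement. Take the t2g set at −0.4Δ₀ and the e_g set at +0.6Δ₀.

-72

Co sits in group 9; removing 3 electrons leaves Co³⁺ with 9 − 3 = 6 d electrons.
Since Δ₀ = 179 kJ/mol < P = 306 kJ/mol, the complex adopts the high-spin configuration.
Filling d⁶ accordingly: t2g^4 e_g^2.
Orbital CFSE = -0.4Δ₀ = -0.4 × 179 = -72 kJ/mol.
High-spin has no excess pairs, so no pairing correction applies.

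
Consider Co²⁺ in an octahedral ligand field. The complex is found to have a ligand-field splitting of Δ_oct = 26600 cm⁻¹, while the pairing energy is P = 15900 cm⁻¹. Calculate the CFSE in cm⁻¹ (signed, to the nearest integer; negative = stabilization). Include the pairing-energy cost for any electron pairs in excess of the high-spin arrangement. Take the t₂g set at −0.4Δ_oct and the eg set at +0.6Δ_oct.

-31980

Co²⁺: group 9, so d-count = 9 − 2 = 7.
Δ_oct > P, so pairing is preferred: the ground state is low-spin.
Configuration: t₂g⁶ eg¹.
Orbital CFSE = -1.8Δ_oct = -1.8 × 26600 = -47880 cm⁻¹.
Excess pairs vs high-spin: 3 − 2 = 1; pairing cost = +15900 cm⁻¹.
Net CFSE = -47880 + 15900 = -31980 cm⁻¹.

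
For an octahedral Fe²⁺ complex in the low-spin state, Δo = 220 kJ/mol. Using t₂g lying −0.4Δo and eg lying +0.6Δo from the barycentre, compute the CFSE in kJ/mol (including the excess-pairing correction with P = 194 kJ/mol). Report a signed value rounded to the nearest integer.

Fe is in group 8, so Fe²⁺ is d⁶ (8 − 2 = 6).
Configuration: t₂g⁶ eg⁰.
The orbital stabilization is -2.4Δo = -2.4 × 220 = -528 kJ/mol.
Relative to high-spin t₂g⁴ eg² (1 paired), the low-spin configuration has 2 additional pairs, contributing +2 × 194 = +388 kJ/mol.
Net CFSE = -528 + 388 = -140 kJ/mol.

-140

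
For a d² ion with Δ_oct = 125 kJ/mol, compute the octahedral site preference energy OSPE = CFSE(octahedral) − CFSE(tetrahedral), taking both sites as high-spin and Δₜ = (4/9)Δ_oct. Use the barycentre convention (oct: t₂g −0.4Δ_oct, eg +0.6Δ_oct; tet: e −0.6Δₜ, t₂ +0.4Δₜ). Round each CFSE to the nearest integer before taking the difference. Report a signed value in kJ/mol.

Octahedral (high-spin): t₂g² eg⁰, CFSE = 2(−0.4) + 0(+0.6) = -0.8Δ_oct = -0.8 × 125 = -100 kJ/mol.
Tetrahedral: e² t₂⁰, CFSE = 2(−0.6) + 0(+0.4) = -1.2Δₜ = -1.2 × (4/9) × 125 = -67 kJ/mol.
OSPE = CFSE(oct) − CFSE(tet) = -100 − (-67) = -33 kJ/mol.

-33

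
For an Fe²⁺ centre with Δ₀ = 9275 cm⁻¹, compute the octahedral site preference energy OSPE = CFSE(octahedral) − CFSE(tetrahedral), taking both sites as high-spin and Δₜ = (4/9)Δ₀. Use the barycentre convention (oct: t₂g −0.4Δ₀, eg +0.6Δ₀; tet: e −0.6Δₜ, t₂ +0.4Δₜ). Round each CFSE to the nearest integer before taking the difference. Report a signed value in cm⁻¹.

-1237

Fe²⁺: group 8, so d-count = 8 − 2 = 6.
In an octahedral site d⁶ (HS) is t₂g⁴ eg², giving CFSE(oct) = -0.4Δ₀ = -3710 cm⁻¹.
Tetrahedral: e³ t₂³, CFSE = 3(−0.6) + 3(+0.4) = -0.6Δₜ = -0.6 × (4/9) × 9275 = -2473 cm⁻¹.
OSPE = -3710 − (-2473) = -1237 cm⁻¹.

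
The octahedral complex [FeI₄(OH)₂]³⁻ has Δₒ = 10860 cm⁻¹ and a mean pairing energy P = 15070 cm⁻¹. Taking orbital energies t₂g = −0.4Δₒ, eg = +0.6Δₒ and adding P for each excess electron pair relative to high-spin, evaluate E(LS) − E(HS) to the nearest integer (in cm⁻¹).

8420

Ligand charges: 4×(-1) from I⁻ and 2×(-1) from OH⁻ sum to -6; with overall charge -3, Fe is +3.
Group 8 minus oxidation state +3 gives a d⁵ configuration for Fe³⁺.
High-spin: t₂g³ eg², CFSE = 0.0Δₒ = 0 cm⁻¹.
For low-spin the configuration is t₂g⁵ eg⁰: orbital energy -2.0 × 10860 = -21720 cm⁻¹, and 2 additional pairs relative to high-spin add 30140 cm⁻¹, giving 8420 cm⁻¹.
Thus E(LS) − E(HS) = 8420 cm⁻¹.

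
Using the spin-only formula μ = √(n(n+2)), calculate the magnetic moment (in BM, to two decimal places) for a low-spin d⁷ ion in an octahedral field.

Configuration: t2g^6 e_g^1 → 1 unpaired electron.
μ(spin-only) = √[1(1+2)] = √3 ≈ 1.73 BM.

1.73 BM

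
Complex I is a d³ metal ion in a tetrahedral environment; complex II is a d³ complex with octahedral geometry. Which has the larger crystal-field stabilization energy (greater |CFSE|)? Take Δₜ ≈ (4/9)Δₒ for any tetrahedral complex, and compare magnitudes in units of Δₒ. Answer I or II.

II

I: With tetrahedral geometry the complex is necessarily high-spin; e^2 t2^1, CFSE = -0.8Δₜ ≈ -0.36Δₒ.
II: t2g^3 e_g^0, CFSE = -1.2Δₒ.
So II has the larger |CFSE|.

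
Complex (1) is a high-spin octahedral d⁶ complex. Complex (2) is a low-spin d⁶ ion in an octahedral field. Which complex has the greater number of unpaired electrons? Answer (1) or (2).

(1): t₂g⁴ eg² → 4 unpaired.
(2): t2g^6 e_g^0 → 0 unpaired.
So (1) has more unpaired electrons.

(1)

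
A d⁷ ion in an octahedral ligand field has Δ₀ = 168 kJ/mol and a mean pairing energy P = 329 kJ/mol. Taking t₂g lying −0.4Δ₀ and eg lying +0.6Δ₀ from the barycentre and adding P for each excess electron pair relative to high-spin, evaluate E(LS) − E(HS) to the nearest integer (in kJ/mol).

161

In the high-spin limit (t₂g⁵ eg²) the orbital term is -0.8Δ₀ = -134 kJ/mol, with no excess pairing.
Low-spin t₂g⁶ eg¹ gives -1.8Δ₀ = -302 kJ/mol, but forming 1 extra pair costs 1P = 329 kJ/mol, so E(LS) = -302 + 329 = 27 kJ/mol.
E(LS) − E(HS) = 27 − (-134) = 161 kJ/mol.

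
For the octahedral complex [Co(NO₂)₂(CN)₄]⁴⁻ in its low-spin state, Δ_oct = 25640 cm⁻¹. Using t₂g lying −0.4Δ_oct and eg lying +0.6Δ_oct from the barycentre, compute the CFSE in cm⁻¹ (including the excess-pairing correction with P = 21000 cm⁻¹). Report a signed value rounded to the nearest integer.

Ligand charges: 2×(-1) from NO₂⁻ and 4×(-1) from CN⁻ sum to -6; with overall charge -4, Co is +2.
Group 9 minus oxidation state +2 gives a d⁷ configuration for Co²⁺.
The d⁷ electrons fill as t₂g⁶ eg¹.
The orbital stabilization is -1.8Δ_oct = -1.8 × 25640 = -46152 cm⁻¹.
Pairing penalty: 3 pairs vs 2 in the high-spin reference → 1 extra × P = 21000 cm⁻¹.
Overall CFSE = -46152 + 21000 = -25152 cm⁻¹.

-25152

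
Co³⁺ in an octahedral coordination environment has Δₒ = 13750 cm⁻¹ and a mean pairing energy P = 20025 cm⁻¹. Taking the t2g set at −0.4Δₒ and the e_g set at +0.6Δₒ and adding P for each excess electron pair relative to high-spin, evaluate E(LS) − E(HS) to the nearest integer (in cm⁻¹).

12550

Co is in group 9, so Co³⁺ is d⁶ (9 − 3 = 6).
In the high-spin limit (t2g^4 e_g^2) the orbital term is -0.4Δₒ = -5500 cm⁻¹, with no excess pairing.
For low-spin the configuration is t2g^6 e_g^0: orbital energy -2.4 × 13750 = -33000 cm⁻¹, and 2 additional pairs relative to high-spin add 40050 cm⁻¹, giving 7050 cm⁻¹.
Thus E(LS) − E(HS) = 12550 cm⁻¹.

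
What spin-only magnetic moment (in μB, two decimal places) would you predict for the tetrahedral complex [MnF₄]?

Each F⁻ contributes -1; 4 × (-1) = -4. With overall charge +0, Mn is in the +4 oxidation state.
Mn is in group 7, so Mn⁴⁺ is d³ (7 − 4 = 3).
Tetrahedral splitting is small, so the complex is high-spin.
Configuration: e^2 t2^1 → 3 unpaired electrons.
μ(spin-only) = √[3(3+2)] = √15 ≈ 3.87 μB.

3.87 μB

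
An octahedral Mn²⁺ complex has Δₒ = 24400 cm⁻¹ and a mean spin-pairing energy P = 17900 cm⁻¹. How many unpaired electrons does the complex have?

Mn²⁺: group 7, so d-count = 7 − 2 = 5.
Here Δₒ > P (24400 > 17900), so the low-spin state is favoured.
Configuration: t₂g⁵ eg⁰.
Unpaired electrons: 1.

1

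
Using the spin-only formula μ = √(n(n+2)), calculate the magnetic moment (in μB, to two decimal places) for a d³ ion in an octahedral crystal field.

Configuration: t2g^3 e_g^0 → 3 unpaired electrons.
μ(spin-only) = √[3(3+2)] = √15 ≈ 3.87 μB.

3.87 μB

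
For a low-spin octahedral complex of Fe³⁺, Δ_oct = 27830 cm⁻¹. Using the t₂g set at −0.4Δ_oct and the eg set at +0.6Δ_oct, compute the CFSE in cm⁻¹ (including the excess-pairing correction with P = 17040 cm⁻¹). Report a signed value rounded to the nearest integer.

Group 8 minus oxidation state +3 gives a d⁵ configuration for Fe³⁺.
The d⁵ electrons fill as t₂g⁵ eg⁰.
Orbital CFSE = 5(-0.4) + 0(0.6) = -2.0Δ_oct = -2.0 × 27830 = -55660 cm⁻¹.
Pairing penalty: 2 pairs vs 0 in the high-spin reference → 2 extra × P = 34080 cm⁻¹.
Overall CFSE = -55660 + 34080 = -21580 cm⁻¹.

-21580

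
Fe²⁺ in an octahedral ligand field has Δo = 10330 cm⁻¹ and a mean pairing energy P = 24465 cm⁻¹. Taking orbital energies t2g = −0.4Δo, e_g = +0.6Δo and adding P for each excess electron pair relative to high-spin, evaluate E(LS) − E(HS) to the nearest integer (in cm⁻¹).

28270

Fe²⁺: group 8, so d-count = 8 − 2 = 6.
High-spin d⁶ fills as t2g^4 e_g^2 with CFSE 4(−0.4) + 2(+0.6) = -0.4Δo = -4132 cm⁻¹.
Low-spin: t2g^6 e_g^0, orbital CFSE = -2.4Δo = -24792 cm⁻¹; plus 2 excess pairs × P = +48930 cm⁻¹; total 24138 cm⁻¹.
The difference is 24138 − (-4132) = 28270 cm⁻¹, so high-spin lies lower.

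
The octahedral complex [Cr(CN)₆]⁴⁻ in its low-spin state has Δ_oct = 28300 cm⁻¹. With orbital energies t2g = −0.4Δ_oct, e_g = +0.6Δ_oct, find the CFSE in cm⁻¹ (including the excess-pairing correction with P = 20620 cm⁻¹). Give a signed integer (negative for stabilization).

Each CN⁻ contributes -1; 6 × (-1) = -6. With overall charge -4, Cr is in the +2 oxidation state.
Cr²⁺: group 6, so d-count = 6 − 2 = 4.
Configuration: t2g^4 e_g^0.
CFSE(orbital) = 4×(-0.4Δ_oct) + 0×(0.6Δ_oct) = -1.6Δ_oct; with Δ_oct = 28300 cm⁻¹ that is -45280 cm⁻¹.
Pairing penalty: 1 pair vs 0 in the high-spin reference → 1 extra × P = 20620 cm⁻¹.
Net CFSE = -45280 + 20620 = -24660 cm⁻¹.

-24660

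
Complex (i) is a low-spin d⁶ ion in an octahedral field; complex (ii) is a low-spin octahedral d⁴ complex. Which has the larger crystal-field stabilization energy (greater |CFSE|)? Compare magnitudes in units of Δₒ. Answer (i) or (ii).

(i): t₂g⁶ eg⁰, CFSE = -2.4Δₒ.
(ii): t2g^4 e_g^0, CFSE = -1.6Δₒ.
So (i) has the larger |CFSE|.

(i)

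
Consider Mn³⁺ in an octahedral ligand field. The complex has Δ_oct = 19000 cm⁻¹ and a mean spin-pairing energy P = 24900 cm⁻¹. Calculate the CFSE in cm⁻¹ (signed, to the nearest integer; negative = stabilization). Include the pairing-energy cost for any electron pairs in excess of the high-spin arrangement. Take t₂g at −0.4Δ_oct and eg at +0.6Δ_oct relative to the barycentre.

-11400

Mn sits in group 7; removing 3 electrons leaves Mn³⁺ with 7 − 3 = 4 d electrons.
Here Δ_oct < P (19000 < 24900), so the high-spin state is favoured.
Filling d⁴ accordingly: t₂g³ eg¹.
Orbital CFSE = -0.6Δ_oct = -0.6 × 19000 = -11400 cm⁻¹.
High-spin has no excess pairs, so no pairing correction applies.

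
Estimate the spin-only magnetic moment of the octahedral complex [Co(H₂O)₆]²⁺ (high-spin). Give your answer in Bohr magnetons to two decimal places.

3.87 Bohr magnetons

H₂O is neutral, so the +2 overall charge sits on Co: oxidation state +2.
Co is in group 9, so Co²⁺ is d⁷ (9 − 2 = 7).
Configuration: t₂g⁵ eg² → 3 unpaired electrons.
μ(spin-only) = √[3(3+2)] = √15 ≈ 3.87 Bohr magnetons.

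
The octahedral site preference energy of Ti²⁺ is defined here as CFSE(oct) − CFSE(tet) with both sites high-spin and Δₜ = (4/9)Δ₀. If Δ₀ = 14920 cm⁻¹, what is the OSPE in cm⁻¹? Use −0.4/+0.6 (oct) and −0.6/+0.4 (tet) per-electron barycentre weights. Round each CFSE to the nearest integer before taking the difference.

Ti is in group 4, so Ti²⁺ is d² (4 − 2 = 2).
Octahedral (high-spin): t₂g² eg⁰, CFSE = 2(−0.4) + 0(+0.6) = -0.8Δ₀ = -0.8 × 14920 = -11936 cm⁻¹.
Tetrahedral e² t₂⁰ gives -1.2Δₜ = -1.2 × (4/9) × 14920 = -7957 cm⁻¹.
OSPE = -11936 − (-7957) = -3979 cm⁻¹.

-3979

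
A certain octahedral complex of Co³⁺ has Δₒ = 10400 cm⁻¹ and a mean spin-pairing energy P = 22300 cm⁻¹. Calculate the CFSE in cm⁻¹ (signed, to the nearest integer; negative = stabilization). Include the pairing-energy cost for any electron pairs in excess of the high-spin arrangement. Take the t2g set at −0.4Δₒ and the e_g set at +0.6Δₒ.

-4160

Co³⁺: group 9, so d-count = 9 − 3 = 6.
Here Δₒ < P (10400 < 22300), so the high-spin state is favoured.
That gives t2g^4 e_g^2.
Orbital CFSE = -0.4Δₒ = -0.4 × 10400 = -4160 cm⁻¹.
High-spin has no excess pairs, so no pairing correction applies.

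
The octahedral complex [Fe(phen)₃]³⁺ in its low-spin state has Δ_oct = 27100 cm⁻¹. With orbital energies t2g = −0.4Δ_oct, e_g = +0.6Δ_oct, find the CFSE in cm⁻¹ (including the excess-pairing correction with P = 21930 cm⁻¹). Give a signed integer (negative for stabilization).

-10340

phen is neutral, so the +3 overall charge sits on Fe: oxidation state +3.
Fe³⁺: group 8, so d-count = 8 − 3 = 5.
The d⁵ electrons fill as t2g^5 e_g^0.
CFSE(orbital) = 5×(-0.4Δ_oct) + 0×(0.6Δ_oct) = -2.0Δ_oct; with Δ_oct = 27100 cm⁻¹ that is -54200 cm⁻¹.
Pairing penalty: 2 pairs vs 0 in the high-spin reference → 2 extra × P = 43860 cm⁻¹.
Overall CFSE = -54200 + 43860 = -10340 cm⁻¹.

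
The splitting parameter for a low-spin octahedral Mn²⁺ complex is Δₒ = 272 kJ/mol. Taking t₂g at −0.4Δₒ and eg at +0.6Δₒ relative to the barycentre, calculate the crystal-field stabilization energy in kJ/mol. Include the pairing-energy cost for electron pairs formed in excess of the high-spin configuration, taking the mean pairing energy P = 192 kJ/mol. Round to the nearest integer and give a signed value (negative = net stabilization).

Mn²⁺: group 7, so d-count = 7 − 2 = 5.
Configuration: t₂g⁵ eg⁰.
The orbital stabilization is -2.0Δₒ = -2.0 × 272 = -544 kJ/mol.
Pairing penalty: 2 pairs vs 0 in the high-spin reference → 2 extra × P = 384 kJ/mol.
Combining: -544 + 384 = -160 kJ/mol.

-160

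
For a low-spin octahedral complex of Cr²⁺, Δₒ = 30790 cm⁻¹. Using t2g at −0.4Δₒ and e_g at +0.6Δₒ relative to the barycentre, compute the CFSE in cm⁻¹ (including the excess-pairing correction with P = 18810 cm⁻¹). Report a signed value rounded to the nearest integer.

Cr is in group 6, so Cr²⁺ is d⁴ (6 − 2 = 4).
The d⁴ electrons fill as t2g^4 e_g^0.
The orbital stabilization is -1.6Δₒ = -1.6 × 30790 = -49264 cm⁻¹.
Pairing penalty: 1 pair vs 0 in the high-spin reference → 1 extra × P = 18810 cm⁻¹.
Combining: -49264 + 18810 = -30454 cm⁻¹.

-30454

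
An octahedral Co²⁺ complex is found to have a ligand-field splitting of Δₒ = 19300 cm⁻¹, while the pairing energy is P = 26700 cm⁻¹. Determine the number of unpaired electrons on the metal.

Co²⁺: group 9, so d-count = 9 − 2 = 7.
Here Δₒ < P (19300 < 26700), so the high-spin state is favoured.
Filling d⁷ accordingly: t2g^5 e_g^2.
Unpaired electrons: 3.

3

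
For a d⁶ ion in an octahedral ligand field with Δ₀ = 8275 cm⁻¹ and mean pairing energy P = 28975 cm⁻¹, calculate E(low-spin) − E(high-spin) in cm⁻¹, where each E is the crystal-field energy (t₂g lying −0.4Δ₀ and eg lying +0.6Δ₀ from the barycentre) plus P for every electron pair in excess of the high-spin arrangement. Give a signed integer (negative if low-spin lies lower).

In the high-spin limit (t₂g⁴ eg²) the orbital term is -0.4Δ₀ = -3310 cm⁻¹, with no excess pairing.
Low-spin: t₂g⁶ eg⁰, orbital CFSE = -2.4Δ₀ = -19860 cm⁻¹; plus 2 excess pairs × P = +57950 cm⁻¹; total 38090 cm⁻¹.
Thus E(LS) − E(HS) = 41400 cm⁻¹.

41400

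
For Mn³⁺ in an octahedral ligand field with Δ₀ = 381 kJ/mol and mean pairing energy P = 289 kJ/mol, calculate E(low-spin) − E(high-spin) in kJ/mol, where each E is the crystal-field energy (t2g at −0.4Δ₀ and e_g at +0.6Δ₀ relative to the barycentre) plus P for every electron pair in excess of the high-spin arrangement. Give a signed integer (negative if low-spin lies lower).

-92

Mn³⁺: group 7, so d-count = 7 − 3 = 4.
High-spin: t2g^3 e_g^1, CFSE = -0.6Δ₀ = -229 kJ/mol.
For low-spin the configuration is t2g^4 e_g^0: orbital energy -1.6 × 381 = -610 kJ/mol, and 1 additional pair relative to high-spin adds 289 kJ/mol, giving -321 kJ/mol.
Thus E(LS) − E(HS) = -92 kJ/mol.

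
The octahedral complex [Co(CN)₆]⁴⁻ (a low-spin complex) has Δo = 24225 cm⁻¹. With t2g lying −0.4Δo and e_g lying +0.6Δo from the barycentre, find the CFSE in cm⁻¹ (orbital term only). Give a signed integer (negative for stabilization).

-43605

Each CN⁻ contributes -1; 6 × (-1) = -6. With overall charge -4, Co is in the +2 oxidation state.
Co sits in group 9; removing 2 electrons leaves Co²⁺ with 9 − 2 = 7 d electrons.
The d⁷ electrons fill as t2g^6 e_g^1.
Orbital CFSE = 6(-0.4) + 1(0.6) = -1.8Δo = -1.8 × 24225 = -43605 cm⁻¹.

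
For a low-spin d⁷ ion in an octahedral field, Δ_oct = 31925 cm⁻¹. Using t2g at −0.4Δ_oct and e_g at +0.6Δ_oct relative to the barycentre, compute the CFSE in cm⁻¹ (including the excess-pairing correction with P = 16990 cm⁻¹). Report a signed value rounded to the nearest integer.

Electron filling gives t2g^6 e_g^1.
CFSE(orbital) = 6×(-0.4Δ_oct) + 1×(0.6Δ_oct) = -1.8Δ_oct; with Δ_oct = 31925 cm⁻¹ that is -57465 cm⁻¹.
High-spin d⁷ would be t2g^5 e_g^2 with 2 pairs; low-spin has 3, so 1 excess pair costs +1P = +16990 cm⁻¹.
Combining: -57465 + 16990 = -40475 cm⁻¹.

-40475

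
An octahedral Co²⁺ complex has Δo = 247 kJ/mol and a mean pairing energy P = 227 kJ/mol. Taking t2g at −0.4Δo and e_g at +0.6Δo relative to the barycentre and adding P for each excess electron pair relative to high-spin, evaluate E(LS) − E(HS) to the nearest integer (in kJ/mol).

-20

Co sits in group 9; removing 2 electrons leaves Co²⁺ with 9 − 2 = 7 d electrons.
In the high-spin limit (t2g^5 e_g^2) the orbital term is -0.8Δo = -198 kJ/mol, with no excess pairing.
For low-spin the configuration is t2g^6 e_g^1: orbital energy -1.8 × 247 = -445 kJ/mol, and 1 additional pair relative to high-spin adds 227 kJ/mol, giving -218 kJ/mol.
The difference is -218 − (-198) = -20 kJ/mol, so low-spin lies lower.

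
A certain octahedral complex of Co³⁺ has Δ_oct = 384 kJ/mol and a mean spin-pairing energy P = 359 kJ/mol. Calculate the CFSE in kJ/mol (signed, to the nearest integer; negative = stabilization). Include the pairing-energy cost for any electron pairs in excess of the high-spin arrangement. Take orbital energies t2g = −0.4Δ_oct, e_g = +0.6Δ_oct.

Co³⁺: group 9, so d-count = 9 − 3 = 6.
With Δ_oct > P the complex is low-spin.
That gives t2g^6 e_g^0.
Orbital CFSE = -2.4Δ_oct = -2.4 × 384 = -922 kJ/mol.
Excess pairs vs high-spin: 3 − 1 = 2; pairing cost = +718 kJ/mol.
Net CFSE = -922 + 718 = -204 kJ/mol.

-204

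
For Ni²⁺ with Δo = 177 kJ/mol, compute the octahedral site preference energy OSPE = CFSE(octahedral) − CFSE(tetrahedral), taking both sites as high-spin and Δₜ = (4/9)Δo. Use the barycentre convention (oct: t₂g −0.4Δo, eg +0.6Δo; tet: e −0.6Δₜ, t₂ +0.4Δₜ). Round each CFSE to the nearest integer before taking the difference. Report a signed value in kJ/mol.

-149

Ni sits in group 10; removing 2 electrons leaves Ni²⁺ with 10 − 2 = 8 d electrons.
In an octahedral site d⁸ (HS) is t₂g⁶ eg², giving CFSE(oct) = -1.2Δo = -212 kJ/mol.
Tetrahedral: e⁴ t₂⁴, CFSE = 4(−0.6) + 4(+0.4) = -0.8Δₜ = -0.8 × (4/9) × 177 = -63 kJ/mol.
Subtracting, OSPE = -212 − (-63) = -149 kJ/mol.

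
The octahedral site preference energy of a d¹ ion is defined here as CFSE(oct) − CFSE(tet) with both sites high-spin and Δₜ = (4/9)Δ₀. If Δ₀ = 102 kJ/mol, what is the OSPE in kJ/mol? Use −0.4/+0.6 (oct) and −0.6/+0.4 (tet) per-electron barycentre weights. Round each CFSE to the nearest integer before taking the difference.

Octahedral high-spin t2g^1 e_g^0: CFSE = -0.4 × 102 = -41 kJ/mol.
In a tetrahedral site the filling is e^1 t2^0: CFSE(tet) = -0.6Δₜ = -0.6 × (4/9)(102) = -27 kJ/mol.
OSPE = -41 − (-27) = -14 kJ/mol.

-14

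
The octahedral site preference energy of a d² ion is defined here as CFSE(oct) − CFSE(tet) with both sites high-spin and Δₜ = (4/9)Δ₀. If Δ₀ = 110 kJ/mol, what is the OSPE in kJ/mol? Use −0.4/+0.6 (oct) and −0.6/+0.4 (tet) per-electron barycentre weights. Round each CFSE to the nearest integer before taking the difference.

-29

Octahedral (high-spin): t₂g² eg⁰, CFSE = 2(−0.4) + 0(+0.6) = -0.8Δ₀ = -0.8 × 110 = -88 kJ/mol.
In a tetrahedral site the filling is e² t₂⁰: CFSE(tet) = -1.2Δₜ = -1.2 × (4/9)(110) = -59 kJ/mol.
OSPE = -88 − (-59) = -29 kJ/mol.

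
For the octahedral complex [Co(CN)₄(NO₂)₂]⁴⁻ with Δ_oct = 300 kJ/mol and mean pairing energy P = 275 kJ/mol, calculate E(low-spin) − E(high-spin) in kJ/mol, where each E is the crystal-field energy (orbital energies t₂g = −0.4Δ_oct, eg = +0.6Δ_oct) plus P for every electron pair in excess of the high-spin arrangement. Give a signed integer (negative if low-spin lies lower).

-25

Ligand charges: 4×(-1) from CN⁻ and 2×(-1) from NO₂⁻ sum to -6; with overall charge -4, Co is +2.
Group 9 minus oxidation state +2 gives a d⁷ configuration for Co²⁺.
In the high-spin limit (t₂g⁵ eg²) the orbital term is -0.8Δ_oct = -240 kJ/mol, with no excess pairing.
Low-spin t₂g⁶ eg¹ gives -1.8Δ_oct = -540 kJ/mol, but forming 1 extra pair costs 1P = 275 kJ/mol, so E(LS) = -540 + 275 = -265 kJ/mol.
Thus E(LS) − E(HS) = -25 kJ/mol.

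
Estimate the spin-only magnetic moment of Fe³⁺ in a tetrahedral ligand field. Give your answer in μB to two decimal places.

Fe is in group 8, so Fe³⁺ is d⁵ (8 − 3 = 5).
Tetrahedral fields are weak (Δₜ ≈ 4/9 Δₒ), so electrons fill high-spin.
Configuration: e^2 t2^3 → 5 unpaired electrons.
μ(spin-only) = √[5(5+2)] = √35 ≈ 5.92 μB.

5.92 μB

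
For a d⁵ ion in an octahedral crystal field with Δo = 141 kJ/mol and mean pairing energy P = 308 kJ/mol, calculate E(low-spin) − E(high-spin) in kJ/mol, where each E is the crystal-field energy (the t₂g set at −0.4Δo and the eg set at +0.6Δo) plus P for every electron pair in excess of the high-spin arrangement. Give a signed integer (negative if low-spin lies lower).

High-spin: t₂g³ eg², CFSE = 0.0Δo = 0 kJ/mol.
Low-spin t₂g⁵ eg⁰ gives -2.0Δo = -282 kJ/mol, but forming 2 extra pairs costs 2P = 616 kJ/mol, so E(LS) = -282 + 616 = 334 kJ/mol.
E(LS) − E(HS) = 334 − (0) = 334 kJ/mol.

334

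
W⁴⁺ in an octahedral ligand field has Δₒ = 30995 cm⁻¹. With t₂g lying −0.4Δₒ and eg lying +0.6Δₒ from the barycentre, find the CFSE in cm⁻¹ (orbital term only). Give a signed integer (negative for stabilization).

-24796

W sits in group 6; removing 4 electrons leaves W⁴⁺ with 6 − 4 = 2 d electrons.
Configuration: t₂g² eg⁰.
Orbital CFSE = 2(-0.4) + 0(0.6) = -0.8Δₒ = -0.8 × 30995 = -24796 cm⁻¹.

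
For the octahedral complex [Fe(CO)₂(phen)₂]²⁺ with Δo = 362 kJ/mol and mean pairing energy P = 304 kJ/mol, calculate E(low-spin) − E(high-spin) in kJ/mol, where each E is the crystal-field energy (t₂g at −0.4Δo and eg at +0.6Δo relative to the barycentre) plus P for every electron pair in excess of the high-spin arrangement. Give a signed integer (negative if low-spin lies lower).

Ligand charges: 2×(+0) from CO and 2×(+0) from phen sum to +0; with overall charge +2, Fe is +2.
Fe is in group 8, so Fe²⁺ is d⁶ (8 − 2 = 6).
In the high-spin limit (t₂g⁴ eg²) the orbital term is -0.4Δo = -145 kJ/mol, with no excess pairing.
Low-spin: t₂g⁶ eg⁰, orbital CFSE = -2.4Δo = -869 kJ/mol; plus 2 excess pairs × P = +608 kJ/mol; total -261 kJ/mol.
Thus E(LS) − E(HS) = -116 kJ/mol.

-116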